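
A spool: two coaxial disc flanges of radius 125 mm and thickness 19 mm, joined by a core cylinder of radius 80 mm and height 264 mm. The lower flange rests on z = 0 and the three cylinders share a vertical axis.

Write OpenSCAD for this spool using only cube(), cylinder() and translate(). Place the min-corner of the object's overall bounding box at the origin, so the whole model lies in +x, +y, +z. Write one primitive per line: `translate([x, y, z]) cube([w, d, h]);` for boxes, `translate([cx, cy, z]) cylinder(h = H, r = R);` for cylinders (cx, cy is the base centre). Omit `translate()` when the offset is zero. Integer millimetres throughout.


translate([125, 125, 0]) cylinder(h = 19, r = 125);
translate([125, 125, 19]) cylinder(h = 264, r = 80);
translate([125, 125, 283]) cylinder(h = 19, r = 125);


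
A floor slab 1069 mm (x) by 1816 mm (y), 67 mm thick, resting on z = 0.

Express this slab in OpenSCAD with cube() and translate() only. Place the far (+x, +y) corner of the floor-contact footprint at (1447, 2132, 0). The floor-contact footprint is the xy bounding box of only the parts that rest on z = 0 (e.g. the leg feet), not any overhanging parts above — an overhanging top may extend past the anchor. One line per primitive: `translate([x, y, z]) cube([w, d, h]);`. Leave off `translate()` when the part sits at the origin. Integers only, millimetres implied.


translate([378, 316, 0]) cube([1069, 1816, 67]);


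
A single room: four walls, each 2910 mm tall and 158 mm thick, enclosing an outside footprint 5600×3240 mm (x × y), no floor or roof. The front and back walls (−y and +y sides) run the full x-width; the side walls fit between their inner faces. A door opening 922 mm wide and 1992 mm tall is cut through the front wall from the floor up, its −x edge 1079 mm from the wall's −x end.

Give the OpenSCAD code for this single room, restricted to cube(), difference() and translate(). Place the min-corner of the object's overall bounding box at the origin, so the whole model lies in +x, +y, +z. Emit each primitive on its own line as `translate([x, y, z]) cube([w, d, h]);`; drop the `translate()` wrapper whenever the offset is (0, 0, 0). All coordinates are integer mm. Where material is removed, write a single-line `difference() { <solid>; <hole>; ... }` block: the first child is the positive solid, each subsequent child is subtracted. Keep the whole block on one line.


difference() { cube([5600, 158, 2910]); translate([1079, 0, 0]) cube([922, 158, 1992]); }
translate([0, 3082, 0]) cube([5600, 158, 2910]);
translate([0, 158, 0]) cube([158, 2924, 2910]);
translate([5442, 158, 0]) cube([158, 2924, 2910]);


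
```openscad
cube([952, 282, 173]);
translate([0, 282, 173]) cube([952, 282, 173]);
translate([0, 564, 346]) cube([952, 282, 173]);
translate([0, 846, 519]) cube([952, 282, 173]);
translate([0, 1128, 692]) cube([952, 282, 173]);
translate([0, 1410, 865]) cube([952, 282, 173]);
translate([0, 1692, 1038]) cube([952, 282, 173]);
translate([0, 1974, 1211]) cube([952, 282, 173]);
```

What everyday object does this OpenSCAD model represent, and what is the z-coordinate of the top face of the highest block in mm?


A staircase. The total rise is 1384 mm.

8 identical blocks, each offset up and back from the previous — a staircase. Each step is 173 mm tall and there are 8 of them, so the total rise is 8 × 173 = 1384 mm.


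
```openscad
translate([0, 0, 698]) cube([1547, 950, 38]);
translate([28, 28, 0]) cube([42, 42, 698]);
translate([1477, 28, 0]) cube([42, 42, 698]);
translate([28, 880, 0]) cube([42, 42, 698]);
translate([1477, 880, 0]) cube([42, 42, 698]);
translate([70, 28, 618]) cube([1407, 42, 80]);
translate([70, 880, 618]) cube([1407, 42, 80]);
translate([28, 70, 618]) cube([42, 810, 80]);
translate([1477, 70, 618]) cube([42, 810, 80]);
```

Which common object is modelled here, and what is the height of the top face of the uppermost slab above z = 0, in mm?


A table. The table height is 736 mm.

A 1547×950×38 slab sits at z = 698 on four 42 mm square posts — a table. The top surface is at 698 + 38 = 736 mm.


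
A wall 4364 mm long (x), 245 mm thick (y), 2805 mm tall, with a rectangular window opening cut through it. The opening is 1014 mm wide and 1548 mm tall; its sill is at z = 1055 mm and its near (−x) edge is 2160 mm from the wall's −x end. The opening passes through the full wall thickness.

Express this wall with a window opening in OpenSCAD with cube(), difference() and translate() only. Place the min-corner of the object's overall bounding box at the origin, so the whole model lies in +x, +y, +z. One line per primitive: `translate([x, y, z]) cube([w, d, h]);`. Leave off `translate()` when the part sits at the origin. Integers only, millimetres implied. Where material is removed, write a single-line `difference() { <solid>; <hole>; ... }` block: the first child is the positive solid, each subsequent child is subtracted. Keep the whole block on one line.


difference() { cube([4364, 245, 2805]); translate([2160, 0, 1055]) cube([1014, 245, 1548]); }


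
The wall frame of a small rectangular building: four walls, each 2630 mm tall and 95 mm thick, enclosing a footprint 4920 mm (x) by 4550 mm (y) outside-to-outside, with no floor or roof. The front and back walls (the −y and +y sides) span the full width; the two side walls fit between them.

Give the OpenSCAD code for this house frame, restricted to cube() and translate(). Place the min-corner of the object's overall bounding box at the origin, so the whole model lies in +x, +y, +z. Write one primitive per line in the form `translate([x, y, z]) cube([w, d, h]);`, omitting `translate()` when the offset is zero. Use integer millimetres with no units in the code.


cube([4920, 95, 2630]);
translate([0, 4455, 0]) cube([4920, 95, 2630]);
translate([0, 95, 0]) cube([95, 4360, 2630]);
translate([4825, 95, 0]) cube([95, 4360, 2630]);


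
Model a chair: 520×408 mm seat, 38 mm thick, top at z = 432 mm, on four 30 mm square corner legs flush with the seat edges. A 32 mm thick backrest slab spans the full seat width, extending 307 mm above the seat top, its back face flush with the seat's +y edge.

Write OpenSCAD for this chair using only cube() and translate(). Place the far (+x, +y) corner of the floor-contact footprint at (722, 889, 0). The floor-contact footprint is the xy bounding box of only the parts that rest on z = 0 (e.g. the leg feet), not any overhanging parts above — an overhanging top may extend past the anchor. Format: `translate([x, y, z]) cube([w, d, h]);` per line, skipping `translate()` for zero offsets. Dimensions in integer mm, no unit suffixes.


// leg_h = 432 - 38 = 394
translate([202, 481, 394]) cube([520, 408, 38]);
translate([202, 481, 0]) cube([30, 30, 394]);
translate([692, 481, 0]) cube([30, 30, 394]);
translate([202, 859, 0]) cube([30, 30, 394]);
translate([692, 859, 0]) cube([30, 30, 394]);
translate([202, 857, 432]) cube([520, 32, 307]);


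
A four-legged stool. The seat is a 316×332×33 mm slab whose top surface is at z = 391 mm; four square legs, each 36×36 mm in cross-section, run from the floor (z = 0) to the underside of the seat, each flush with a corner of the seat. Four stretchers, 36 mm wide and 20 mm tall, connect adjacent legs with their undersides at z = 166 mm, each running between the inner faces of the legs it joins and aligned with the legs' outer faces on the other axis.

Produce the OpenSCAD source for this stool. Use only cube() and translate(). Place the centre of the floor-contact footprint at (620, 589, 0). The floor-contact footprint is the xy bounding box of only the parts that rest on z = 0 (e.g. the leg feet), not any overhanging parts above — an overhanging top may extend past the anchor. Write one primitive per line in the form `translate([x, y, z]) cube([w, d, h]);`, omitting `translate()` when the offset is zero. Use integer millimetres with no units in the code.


// leg_h = 391 - 33 = 358
// stretcher span = 316 - 2*36 = 244
translate([462, 423, 358]) cube([316, 332, 33]);
translate([462, 423, 0]) cube([36, 36, 358]);
translate([742, 423, 0]) cube([36, 36, 358]);
translate([462, 719, 0]) cube([36, 36, 358]);
translate([742, 719, 0]) cube([36, 36, 358]);
translate([498, 423, 166]) cube([244, 36, 20]);
translate([498, 719, 166]) cube([244, 36, 20]);
translate([462, 459, 166]) cube([36, 260, 20]);
translate([742, 459, 166]) cube([36, 260, 20]);


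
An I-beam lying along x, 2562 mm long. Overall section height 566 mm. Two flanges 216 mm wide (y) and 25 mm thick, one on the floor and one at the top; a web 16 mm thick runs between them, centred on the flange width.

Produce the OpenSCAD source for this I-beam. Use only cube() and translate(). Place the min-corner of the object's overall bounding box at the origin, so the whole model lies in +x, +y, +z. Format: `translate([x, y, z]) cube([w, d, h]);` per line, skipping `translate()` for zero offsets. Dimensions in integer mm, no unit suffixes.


cube([2562, 216, 25]);
translate([0, 100, 25]) cube([2562, 16, 516]);
translate([0, 0, 541]) cube([2562, 216, 25]);


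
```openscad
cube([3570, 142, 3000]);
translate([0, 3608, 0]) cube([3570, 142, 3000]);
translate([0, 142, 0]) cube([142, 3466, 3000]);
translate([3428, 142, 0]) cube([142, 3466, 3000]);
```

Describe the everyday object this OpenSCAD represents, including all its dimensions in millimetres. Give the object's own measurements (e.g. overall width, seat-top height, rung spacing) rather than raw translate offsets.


The wall frame of a small rectangular building: four walls, each 3000 mm tall and 142 mm thick, enclosing a footprint 3570 mm (x) by 3750 mm (y) outside-to-outside, with no floor or roof. The front and back walls (the −y and +y sides) span the full width; the two side walls fit between them.


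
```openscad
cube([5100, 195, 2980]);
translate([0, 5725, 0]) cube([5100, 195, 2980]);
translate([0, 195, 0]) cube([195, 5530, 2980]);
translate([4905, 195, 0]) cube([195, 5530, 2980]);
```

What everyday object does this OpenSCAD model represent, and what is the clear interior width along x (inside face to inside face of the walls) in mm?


A house (or room) frame. The interior width is 4710 mm.

Four 2980 mm walls enclosing a rectangle with no floor or roof — a room or house frame. Outside width is 5100 mm and wall thickness is 195 mm, so the interior width is 5100 − 2 × 195 = 4710 mm.


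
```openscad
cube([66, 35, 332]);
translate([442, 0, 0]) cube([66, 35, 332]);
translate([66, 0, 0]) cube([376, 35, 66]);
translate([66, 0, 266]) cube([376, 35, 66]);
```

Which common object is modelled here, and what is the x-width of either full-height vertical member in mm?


A picture frame. The border width is 66 mm.

Four thin pieces enclosing a rectangular opening — a picture frame. The two full-height stiles are 332 mm tall; the top rail sits at z = 266 and is 66 mm tall, so the border above the opening is 332 − 266 = 66 mm, matching the stile x-width.


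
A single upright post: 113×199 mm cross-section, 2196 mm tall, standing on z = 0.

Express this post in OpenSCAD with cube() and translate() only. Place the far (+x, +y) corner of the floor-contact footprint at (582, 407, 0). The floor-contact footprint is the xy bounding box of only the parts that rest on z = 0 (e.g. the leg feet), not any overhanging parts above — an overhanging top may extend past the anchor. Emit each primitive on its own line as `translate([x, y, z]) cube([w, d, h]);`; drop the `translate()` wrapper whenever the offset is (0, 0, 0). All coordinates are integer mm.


translate([469, 208, 0]) cube([113, 199, 2196]);


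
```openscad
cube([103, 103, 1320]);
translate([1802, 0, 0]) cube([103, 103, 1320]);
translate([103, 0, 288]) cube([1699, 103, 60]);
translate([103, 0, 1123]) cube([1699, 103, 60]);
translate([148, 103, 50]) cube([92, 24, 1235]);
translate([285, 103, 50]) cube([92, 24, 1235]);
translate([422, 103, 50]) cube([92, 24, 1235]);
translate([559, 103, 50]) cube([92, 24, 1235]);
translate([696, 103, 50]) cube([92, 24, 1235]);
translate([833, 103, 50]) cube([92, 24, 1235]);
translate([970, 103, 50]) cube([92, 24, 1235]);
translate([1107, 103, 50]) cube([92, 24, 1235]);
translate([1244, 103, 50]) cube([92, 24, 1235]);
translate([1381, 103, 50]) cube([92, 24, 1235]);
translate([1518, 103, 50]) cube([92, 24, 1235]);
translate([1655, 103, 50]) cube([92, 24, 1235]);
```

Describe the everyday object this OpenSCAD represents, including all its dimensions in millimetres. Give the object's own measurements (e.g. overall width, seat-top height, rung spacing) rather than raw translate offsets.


A fence section. Two 103×103 mm posts, 1320 mm tall, stand on the floor with a clear span of 1699 mm between their inner faces. Two horizontal rails of 103×60 mm section span the gap between the posts with their undersides at z = 288 mm and z = 1123 mm, flush with the posts' −y face. 12 pickets, each 92 mm wide, 24 mm thick and 1235 mm tall, are fixed to the +y face of the rails with their bottoms at z = 50 mm, spaced across the span with a 45 mm gap after the −x post and between neighbouring pickets, with 55 mm left before the +x post.


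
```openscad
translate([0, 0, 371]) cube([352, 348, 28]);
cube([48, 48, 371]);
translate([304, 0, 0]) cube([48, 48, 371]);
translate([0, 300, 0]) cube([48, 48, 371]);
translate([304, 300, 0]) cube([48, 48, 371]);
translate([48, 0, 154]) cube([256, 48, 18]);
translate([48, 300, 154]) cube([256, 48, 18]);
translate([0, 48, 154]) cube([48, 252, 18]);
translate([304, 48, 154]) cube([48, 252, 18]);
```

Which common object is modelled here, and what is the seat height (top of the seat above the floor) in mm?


A stool. The seat height is 399 mm.

A 352×348×28 slab at z = 371 on four corner posts — a stool. The seat top is 371 + 28 = 399 mm.


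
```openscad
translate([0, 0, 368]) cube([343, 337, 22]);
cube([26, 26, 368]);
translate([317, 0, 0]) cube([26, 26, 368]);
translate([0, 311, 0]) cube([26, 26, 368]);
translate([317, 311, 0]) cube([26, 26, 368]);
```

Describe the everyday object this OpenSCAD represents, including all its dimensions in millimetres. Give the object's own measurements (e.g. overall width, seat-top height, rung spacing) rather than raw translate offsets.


A four-legged stool. The seat is a 343×337×22 mm slab whose top surface is at z = 390 mm; four square legs, each 26×26 mm in cross-section, run from the floor (z = 0) to the underside of the seat, each flush with a corner of the seat.


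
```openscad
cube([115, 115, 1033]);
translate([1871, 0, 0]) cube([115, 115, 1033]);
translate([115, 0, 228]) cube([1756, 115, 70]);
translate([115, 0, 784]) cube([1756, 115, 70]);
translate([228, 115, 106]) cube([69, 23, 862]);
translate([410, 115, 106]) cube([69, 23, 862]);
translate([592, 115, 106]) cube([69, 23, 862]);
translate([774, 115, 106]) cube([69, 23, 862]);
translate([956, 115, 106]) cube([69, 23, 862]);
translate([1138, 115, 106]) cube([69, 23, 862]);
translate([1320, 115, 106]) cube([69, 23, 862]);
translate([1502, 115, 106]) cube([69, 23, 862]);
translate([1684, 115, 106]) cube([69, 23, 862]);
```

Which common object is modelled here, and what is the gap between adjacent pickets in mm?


A fence section. The picket gap is 113 mm.

Two posts, two rails, 9 pickets — a fence section. Span 1756 mm holds 9 pickets of 69 mm with 10 equal gaps: ⌊(1756 − 9·69) / 10⌋ = 113 mm.


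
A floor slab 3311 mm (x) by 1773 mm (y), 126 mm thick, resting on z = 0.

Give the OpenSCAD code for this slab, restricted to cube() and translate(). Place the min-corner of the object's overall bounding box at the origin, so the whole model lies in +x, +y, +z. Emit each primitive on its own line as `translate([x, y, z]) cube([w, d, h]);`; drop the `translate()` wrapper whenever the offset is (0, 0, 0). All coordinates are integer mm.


cube([3311, 1773, 126]);


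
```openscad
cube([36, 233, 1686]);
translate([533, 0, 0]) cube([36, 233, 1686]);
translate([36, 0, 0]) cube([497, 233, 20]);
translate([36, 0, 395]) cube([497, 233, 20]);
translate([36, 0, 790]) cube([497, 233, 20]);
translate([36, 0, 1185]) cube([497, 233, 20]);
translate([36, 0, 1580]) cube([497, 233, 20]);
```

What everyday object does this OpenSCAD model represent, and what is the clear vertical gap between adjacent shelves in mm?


A bookshelf. The clear shelf gap is 375 mm.

Two tall side panels with 5 horizontal boards between them — a bookshelf. The first two shelf undersides are at z = 0 and z = 395; with shelf thickness 20, the clear gap is 395 − 0 − 20 = 375 mm.


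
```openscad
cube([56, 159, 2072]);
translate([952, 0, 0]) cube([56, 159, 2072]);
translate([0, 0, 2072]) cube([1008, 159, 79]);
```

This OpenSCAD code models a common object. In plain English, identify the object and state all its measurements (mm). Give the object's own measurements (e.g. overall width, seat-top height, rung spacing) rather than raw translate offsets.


A door frame. The clear opening is 896 mm wide and 2072 mm high. Two 56 mm wide jambs, 159 mm deep, stand either side of the opening from the floor to the top of the opening. A 79 mm thick head sits across the top of both jambs, spanning the full outside width of the frame.


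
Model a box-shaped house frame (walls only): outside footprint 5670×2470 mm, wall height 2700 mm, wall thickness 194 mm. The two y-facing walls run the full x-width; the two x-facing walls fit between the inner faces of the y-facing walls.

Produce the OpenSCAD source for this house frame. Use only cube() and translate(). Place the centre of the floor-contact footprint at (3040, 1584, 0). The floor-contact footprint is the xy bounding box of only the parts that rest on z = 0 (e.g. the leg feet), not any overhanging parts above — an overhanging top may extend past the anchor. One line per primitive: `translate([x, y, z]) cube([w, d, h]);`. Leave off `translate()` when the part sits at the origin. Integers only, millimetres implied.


translate([205, 349, 0]) cube([5670, 194, 2700]);
translate([205, 2625, 0]) cube([5670, 194, 2700]);
translate([205, 543, 0]) cube([194, 2082, 2700]);
translate([5681, 543, 0]) cube([194, 2082, 2700]);


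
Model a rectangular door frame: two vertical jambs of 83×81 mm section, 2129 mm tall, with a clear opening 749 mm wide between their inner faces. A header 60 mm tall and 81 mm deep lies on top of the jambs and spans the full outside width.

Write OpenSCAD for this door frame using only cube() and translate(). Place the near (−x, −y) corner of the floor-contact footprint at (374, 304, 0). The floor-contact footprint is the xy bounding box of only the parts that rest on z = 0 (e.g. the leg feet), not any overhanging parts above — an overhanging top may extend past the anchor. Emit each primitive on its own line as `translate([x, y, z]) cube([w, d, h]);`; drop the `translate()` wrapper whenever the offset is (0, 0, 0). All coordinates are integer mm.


translate([374, 304, 0]) cube([83, 81, 2129]);
translate([1206, 304, 0]) cube([83, 81, 2129]);
translate([374, 304, 2129]) cube([915, 81, 60]);


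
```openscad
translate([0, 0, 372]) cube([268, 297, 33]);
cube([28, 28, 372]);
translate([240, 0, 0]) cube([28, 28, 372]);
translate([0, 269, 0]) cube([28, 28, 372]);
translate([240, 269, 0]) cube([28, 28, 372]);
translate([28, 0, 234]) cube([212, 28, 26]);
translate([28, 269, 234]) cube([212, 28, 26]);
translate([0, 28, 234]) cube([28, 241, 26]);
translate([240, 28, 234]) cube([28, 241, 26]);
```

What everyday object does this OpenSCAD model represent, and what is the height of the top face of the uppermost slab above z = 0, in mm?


A stool. The seat height is 405 mm.

A 268×297×33 slab at z = 372 on four corner posts — a stool. The seat top is 372 + 33 = 405 mm.


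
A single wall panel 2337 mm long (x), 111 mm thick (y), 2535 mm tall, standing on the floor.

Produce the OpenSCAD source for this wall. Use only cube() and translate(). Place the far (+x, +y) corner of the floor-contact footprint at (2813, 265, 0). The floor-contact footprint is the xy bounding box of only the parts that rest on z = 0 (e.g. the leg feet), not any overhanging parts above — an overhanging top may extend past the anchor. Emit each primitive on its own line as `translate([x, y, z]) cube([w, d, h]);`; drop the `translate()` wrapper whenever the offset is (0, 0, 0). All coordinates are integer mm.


translate([476, 154, 0]) cube([2337, 111, 2535]);


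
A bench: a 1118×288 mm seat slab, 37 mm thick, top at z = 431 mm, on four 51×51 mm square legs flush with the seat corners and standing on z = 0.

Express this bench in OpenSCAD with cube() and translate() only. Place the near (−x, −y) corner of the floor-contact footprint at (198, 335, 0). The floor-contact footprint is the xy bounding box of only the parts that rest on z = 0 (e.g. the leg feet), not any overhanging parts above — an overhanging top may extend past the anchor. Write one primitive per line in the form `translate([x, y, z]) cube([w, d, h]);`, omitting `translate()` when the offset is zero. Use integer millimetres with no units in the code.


// leg_h = 431 − 37 = 394
translate([198, 335, 394]) cube([1118, 288, 37]);
translate([198, 335, 0]) cube([51, 51, 394]);
translate([198, 572, 0]) cube([51, 51, 394]);
translate([1265, 335, 0]) cube([51, 51, 394]);
translate([1265, 572, 0]) cube([51, 51, 394]);


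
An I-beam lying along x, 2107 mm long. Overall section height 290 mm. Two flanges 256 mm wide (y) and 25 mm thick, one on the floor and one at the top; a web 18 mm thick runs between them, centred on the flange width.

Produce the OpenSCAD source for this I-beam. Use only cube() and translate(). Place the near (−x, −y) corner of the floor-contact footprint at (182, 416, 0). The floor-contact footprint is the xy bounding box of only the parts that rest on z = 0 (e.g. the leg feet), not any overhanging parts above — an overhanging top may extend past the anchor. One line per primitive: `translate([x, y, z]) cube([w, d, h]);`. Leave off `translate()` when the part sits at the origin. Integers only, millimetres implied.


translate([182, 416, 0]) cube([2107, 256, 25]);
translate([182, 535, 25]) cube([2107, 18, 240]);
translate([182, 416, 265]) cube([2107, 256, 25]);


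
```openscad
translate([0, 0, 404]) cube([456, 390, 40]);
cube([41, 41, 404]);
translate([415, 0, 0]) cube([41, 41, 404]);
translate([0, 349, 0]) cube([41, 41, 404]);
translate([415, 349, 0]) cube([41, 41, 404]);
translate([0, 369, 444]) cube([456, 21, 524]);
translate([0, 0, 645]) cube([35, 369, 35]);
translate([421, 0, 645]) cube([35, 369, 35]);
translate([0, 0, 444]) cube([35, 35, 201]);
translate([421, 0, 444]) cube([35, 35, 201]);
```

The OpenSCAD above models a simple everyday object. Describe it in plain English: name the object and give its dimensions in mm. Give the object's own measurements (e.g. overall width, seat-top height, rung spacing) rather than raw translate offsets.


A chair. The seat is a 456×390×40 mm slab with its top at z = 444 mm, on four 41×41 mm corner legs (flush with the seat edges, standing on z = 0). A flat backrest 21 mm thick, 524 mm tall, spans the full seat width and rises from the seat top along its +y edge, rear face flush with the rear of the seat. Two armrests of 35×35 mm section run along each side from the seat's front edge to the front of the backrest, top faces 236 mm above the seat top and outer faces flush with the seat's x-edges; a 35×35 mm post under the front of each armrest stands on the seat at the front corner.


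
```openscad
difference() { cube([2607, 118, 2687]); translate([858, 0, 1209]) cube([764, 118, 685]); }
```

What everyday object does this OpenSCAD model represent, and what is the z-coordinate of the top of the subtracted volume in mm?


A wall with a window opening. The window head height is 1894 mm.

A wall with a rectangular opening subtracted — a window. Sill at z = 1209, opening 685 mm tall, so the head is at 1209 + 685 = 1894 mm.


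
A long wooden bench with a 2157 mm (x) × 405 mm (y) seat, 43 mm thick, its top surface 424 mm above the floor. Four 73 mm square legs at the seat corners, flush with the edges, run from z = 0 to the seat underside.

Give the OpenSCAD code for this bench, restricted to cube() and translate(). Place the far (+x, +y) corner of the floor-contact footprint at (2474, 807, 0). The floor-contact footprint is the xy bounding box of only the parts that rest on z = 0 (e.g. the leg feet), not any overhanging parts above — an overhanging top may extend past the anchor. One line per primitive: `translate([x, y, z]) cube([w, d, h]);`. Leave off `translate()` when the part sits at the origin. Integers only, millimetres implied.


translate([317, 402, 381]) cube([2157, 405, 43]);
translate([317, 402, 0]) cube([73, 73, 381]);
translate([317, 734, 0]) cube([73, 73, 381]);
translate([2401, 402, 0]) cube([73, 73, 381]);
translate([2401, 734, 0]) cube([73, 73, 381]);


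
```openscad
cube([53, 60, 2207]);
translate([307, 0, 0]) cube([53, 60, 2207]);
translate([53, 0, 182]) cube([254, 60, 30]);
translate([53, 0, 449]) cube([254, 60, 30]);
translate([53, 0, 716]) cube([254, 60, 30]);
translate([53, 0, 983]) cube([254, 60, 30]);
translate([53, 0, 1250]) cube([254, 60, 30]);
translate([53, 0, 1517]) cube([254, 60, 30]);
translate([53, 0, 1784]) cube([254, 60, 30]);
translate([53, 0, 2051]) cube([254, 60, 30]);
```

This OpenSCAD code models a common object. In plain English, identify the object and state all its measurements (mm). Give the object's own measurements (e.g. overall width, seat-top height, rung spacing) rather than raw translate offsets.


A straight ladder. Two 53×60 mm vertical rails, 2207 mm tall, stand 360 mm apart (outside-to-outside) with their front faces coplanar on the −y side. 8 rungs, each 60 mm deep and 30 mm tall, span between the inner faces of the rails, front faces flush with the rails. The lowest rung's underside is at z = 182 mm and rungs are spaced 267 mm apart (underside to underside).


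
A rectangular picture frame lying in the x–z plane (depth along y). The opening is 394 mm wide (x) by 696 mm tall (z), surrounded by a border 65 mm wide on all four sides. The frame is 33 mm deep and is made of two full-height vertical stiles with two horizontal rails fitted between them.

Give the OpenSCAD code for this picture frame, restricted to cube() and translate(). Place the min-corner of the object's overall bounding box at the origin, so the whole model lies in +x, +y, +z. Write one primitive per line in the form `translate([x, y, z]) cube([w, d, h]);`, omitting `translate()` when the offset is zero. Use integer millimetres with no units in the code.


cube([65, 33, 826]);
translate([459, 0, 0]) cube([65, 33, 826]);
translate([65, 0, 0]) cube([394, 33, 65]);
translate([65, 0, 761]) cube([394, 33, 65]);


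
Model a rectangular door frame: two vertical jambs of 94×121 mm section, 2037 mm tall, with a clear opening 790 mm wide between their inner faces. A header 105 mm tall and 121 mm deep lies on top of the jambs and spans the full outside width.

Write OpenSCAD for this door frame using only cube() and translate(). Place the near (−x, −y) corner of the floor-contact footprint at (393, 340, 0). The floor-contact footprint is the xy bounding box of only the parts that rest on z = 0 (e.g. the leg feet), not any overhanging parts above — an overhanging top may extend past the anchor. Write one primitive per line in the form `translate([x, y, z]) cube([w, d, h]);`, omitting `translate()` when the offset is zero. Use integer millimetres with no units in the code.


translate([393, 340, 0]) cube([94, 121, 2037]);
translate([1277, 340, 0]) cube([94, 121, 2037]);
translate([393, 340, 2037]) cube([978, 121, 105]);


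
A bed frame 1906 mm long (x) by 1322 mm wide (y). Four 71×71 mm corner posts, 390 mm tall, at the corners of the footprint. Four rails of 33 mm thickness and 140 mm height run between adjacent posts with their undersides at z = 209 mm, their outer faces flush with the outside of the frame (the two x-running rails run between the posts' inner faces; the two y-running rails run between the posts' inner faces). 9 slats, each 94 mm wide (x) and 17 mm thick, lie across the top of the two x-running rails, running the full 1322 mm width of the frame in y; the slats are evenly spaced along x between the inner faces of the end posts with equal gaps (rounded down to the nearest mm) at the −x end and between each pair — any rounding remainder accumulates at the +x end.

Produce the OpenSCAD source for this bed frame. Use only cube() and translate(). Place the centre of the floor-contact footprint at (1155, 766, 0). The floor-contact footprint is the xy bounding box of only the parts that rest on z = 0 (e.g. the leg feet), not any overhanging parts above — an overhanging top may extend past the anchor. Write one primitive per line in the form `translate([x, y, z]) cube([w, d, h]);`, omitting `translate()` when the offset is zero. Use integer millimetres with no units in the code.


// slat z = rail_z + rail_h = 209 + 140 = 349
// slat gap = ⌊(1764 − 9·94) / 10⌋ = 91
translate([202, 105, 0]) cube([71, 71, 390]);
translate([202, 1356, 0]) cube([71, 71, 390]);
translate([2037, 105, 0]) cube([71, 71, 390]);
translate([2037, 1356, 0]) cube([71, 71, 390]);
translate([273, 105, 209]) cube([1764, 33, 140]);
translate([273, 1394, 209]) cube([1764, 33, 140]);
translate([202, 176, 209]) cube([33, 1180, 140]);
translate([2075, 176, 209]) cube([33, 1180, 140]);
translate([364, 105, 349]) cube([94, 1322, 17]);
translate([549, 105, 349]) cube([94, 1322, 17]);
translate([734, 105, 349]) cube([94, 1322, 17]);
translate([919, 105, 349]) cube([94, 1322, 17]);
translate([1104, 105, 349]) cube([94, 1322, 17]);
translate([1289, 105, 349]) cube([94, 1322, 17]);
translate([1474, 105, 349]) cube([94, 1322, 17]);
translate([1659, 105, 349]) cube([94, 1322, 17]);
translate([1844, 105, 349]) cube([94, 1322, 17]);


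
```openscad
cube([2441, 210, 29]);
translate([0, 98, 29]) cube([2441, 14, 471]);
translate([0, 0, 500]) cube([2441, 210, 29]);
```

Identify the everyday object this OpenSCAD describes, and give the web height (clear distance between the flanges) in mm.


An I-beam. The web height is 471 mm.

Two wide flanges with a thin centred web — an I-beam. Overall 529 mm minus two 29 mm flanges gives a web of 529 − 2·29 = 471 mm.


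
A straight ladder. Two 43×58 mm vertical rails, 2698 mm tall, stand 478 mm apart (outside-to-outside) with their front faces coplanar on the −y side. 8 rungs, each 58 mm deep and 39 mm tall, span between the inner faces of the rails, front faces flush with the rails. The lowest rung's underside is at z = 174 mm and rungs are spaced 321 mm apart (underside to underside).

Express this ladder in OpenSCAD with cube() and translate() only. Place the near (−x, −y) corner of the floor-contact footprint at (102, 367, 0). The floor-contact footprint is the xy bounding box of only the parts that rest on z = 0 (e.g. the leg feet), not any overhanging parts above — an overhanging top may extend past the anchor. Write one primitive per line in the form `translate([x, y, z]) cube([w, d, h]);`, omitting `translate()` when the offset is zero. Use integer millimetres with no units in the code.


// rung span = 478 - 2*43 = 392
// rung[k] z = 174 + k*321
translate([102, 367, 0]) cube([43, 58, 2698]);
translate([537, 367, 0]) cube([43, 58, 2698]);
translate([145, 367, 174]) cube([392, 58, 39]);
translate([145, 367, 495]) cube([392, 58, 39]);
translate([145, 367, 816]) cube([392, 58, 39]);
translate([145, 367, 1137]) cube([392, 58, 39]);
translate([145, 367, 1458]) cube([392, 58, 39]);
translate([145, 367, 1779]) cube([392, 58, 39]);
translate([145, 367, 2100]) cube([392, 58, 39]);
translate([145, 367, 2421]) cube([392, 58, 39]);


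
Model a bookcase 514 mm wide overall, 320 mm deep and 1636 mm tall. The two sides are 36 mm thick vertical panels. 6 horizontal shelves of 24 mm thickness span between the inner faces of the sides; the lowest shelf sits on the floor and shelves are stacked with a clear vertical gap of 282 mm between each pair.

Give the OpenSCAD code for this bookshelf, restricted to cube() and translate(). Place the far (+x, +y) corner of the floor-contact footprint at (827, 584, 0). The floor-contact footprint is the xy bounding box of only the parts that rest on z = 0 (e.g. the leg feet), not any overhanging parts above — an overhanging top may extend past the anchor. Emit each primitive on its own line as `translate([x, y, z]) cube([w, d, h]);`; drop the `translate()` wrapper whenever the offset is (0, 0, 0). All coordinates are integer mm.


translate([313, 264, 0]) cube([36, 320, 1636]);
translate([791, 264, 0]) cube([36, 320, 1636]);
translate([349, 264, 0]) cube([442, 320, 24]);
translate([349, 264, 306]) cube([442, 320, 24]);
translate([349, 264, 612]) cube([442, 320, 24]);
translate([349, 264, 918]) cube([442, 320, 24]);
translate([349, 264, 1224]) cube([442, 320, 24]);
translate([349, 264, 1530]) cube([442, 320, 24]);


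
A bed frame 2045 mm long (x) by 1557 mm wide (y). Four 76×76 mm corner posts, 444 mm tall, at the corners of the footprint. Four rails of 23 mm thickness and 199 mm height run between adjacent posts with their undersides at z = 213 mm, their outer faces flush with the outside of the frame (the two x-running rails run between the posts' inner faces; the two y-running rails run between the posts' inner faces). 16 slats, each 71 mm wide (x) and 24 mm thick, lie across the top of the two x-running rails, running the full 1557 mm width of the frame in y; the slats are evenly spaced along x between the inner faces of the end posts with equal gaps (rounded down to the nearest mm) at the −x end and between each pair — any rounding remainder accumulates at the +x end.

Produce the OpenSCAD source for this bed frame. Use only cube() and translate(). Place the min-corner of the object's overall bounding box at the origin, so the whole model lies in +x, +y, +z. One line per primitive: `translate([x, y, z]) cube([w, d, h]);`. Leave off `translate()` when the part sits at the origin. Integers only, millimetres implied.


cube([76, 76, 444]);
translate([0, 1481, 0]) cube([76, 76, 444]);
translate([1969, 0, 0]) cube([76, 76, 444]);
translate([1969, 1481, 0]) cube([76, 76, 444]);
translate([76, 0, 213]) cube([1893, 23, 199]);
translate([76, 1534, 213]) cube([1893, 23, 199]);
translate([0, 76, 213]) cube([23, 1405, 199]);
translate([2022, 76, 213]) cube([23, 1405, 199]);
translate([120, 0, 412]) cube([71, 1557, 24]);
translate([235, 0, 412]) cube([71, 1557, 24]);
translate([350, 0, 412]) cube([71, 1557, 24]);
translate([465, 0, 412]) cube([71, 1557, 24]);
translate([580, 0, 412]) cube([71, 1557, 24]);
translate([695, 0, 412]) cube([71, 1557, 24]);
translate([810, 0, 412]) cube([71, 1557, 24]);
translate([925, 0, 412]) cube([71, 1557, 24]);
translate([1040, 0, 412]) cube([71, 1557, 24]);
translate([1155, 0, 412]) cube([71, 1557, 24]);
translate([1270, 0, 412]) cube([71, 1557, 24]);
translate([1385, 0, 412]) cube([71, 1557, 24]);
translate([1500, 0, 412]) cube([71, 1557, 24]);
translate([1615, 0, 412]) cube([71, 1557, 24]);
translate([1730, 0, 412]) cube([71, 1557, 24]);
translate([1845, 0, 412]) cube([71, 1557, 24]);


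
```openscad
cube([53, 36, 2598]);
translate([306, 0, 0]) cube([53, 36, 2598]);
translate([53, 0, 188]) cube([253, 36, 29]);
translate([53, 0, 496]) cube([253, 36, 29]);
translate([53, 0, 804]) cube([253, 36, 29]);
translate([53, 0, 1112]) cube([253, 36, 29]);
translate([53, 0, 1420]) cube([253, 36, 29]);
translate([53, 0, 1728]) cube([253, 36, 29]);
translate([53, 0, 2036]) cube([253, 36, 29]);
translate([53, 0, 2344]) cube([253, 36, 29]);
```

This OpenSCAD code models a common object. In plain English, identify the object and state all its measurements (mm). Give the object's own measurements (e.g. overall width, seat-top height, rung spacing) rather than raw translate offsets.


A straight ladder. Two 53×36 mm vertical rails, 2598 mm tall, stand 359 mm apart (outside-to-outside) with their front faces coplanar on the −y side. 8 rungs, each 36 mm deep and 29 mm tall, span between the inner faces of the rails, front faces flush with the rails. The lowest rung's underside is at z = 188 mm and rungs are spaced 308 mm apart (underside to underside).


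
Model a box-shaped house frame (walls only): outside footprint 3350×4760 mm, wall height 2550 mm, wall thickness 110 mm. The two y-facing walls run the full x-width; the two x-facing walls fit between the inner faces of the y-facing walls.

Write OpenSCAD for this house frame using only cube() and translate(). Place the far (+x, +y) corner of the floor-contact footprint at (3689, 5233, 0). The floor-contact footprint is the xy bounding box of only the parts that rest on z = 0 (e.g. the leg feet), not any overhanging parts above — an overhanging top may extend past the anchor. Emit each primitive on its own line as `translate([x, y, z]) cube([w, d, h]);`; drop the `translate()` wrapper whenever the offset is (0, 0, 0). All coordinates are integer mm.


translate([339, 473, 0]) cube([3350, 110, 2550]);
translate([339, 5123, 0]) cube([3350, 110, 2550]);
translate([339, 583, 0]) cube([110, 4540, 2550]);
translate([3579, 583, 0]) cube([110, 4540, 2550]);


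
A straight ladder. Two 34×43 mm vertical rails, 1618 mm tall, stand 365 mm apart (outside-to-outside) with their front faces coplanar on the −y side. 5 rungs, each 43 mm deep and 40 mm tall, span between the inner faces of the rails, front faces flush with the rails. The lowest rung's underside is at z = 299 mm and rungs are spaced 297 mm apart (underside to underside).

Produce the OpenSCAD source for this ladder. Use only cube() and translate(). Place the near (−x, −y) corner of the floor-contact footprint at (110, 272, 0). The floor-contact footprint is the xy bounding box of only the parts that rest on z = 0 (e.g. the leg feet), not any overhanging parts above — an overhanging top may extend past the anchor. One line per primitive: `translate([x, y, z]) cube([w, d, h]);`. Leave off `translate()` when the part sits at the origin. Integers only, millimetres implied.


translate([110, 272, 0]) cube([34, 43, 1618]);
translate([441, 272, 0]) cube([34, 43, 1618]);
translate([144, 272, 299]) cube([297, 43, 40]);
translate([144, 272, 596]) cube([297, 43, 40]);
translate([144, 272, 893]) cube([297, 43, 40]);
translate([144, 272, 1190]) cube([297, 43, 40]);
translate([144, 272, 1487]) cube([297, 43, 40]);


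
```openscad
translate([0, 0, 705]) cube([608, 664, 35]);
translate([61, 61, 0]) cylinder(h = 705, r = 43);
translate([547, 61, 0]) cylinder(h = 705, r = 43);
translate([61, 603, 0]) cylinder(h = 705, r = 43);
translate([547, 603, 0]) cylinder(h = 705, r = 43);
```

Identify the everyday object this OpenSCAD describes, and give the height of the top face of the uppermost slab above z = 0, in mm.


A table. The table height is 740 mm.

A 608×664×35 slab sits at z = 705 on four Ø86 mm round legs — a table. The top surface is at 705 + 35 = 740 mm.


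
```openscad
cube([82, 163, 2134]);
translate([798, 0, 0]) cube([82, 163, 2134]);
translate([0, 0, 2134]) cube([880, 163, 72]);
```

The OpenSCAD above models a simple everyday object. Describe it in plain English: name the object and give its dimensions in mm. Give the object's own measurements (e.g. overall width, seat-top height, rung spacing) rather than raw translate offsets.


A door frame. The clear opening is 716 mm wide and 2134 mm high. Two 82 mm wide jambs, 163 mm deep, stand either side of the opening from the floor to the top of the opening. A 72 mm thick head sits across the top of both jambs, spanning the full outside width of the frame.


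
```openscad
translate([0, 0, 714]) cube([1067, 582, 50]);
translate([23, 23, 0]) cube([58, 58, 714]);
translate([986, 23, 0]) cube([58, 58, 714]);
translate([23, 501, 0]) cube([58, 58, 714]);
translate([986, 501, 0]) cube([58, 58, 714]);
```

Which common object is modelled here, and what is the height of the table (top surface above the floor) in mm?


A table. The table height is 764 mm.

A 1067×582×50 slab sits at z = 714 on four 58 mm square posts — a table. The top surface is at 714 + 50 = 764 mm.
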